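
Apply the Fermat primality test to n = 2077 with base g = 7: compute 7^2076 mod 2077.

7^1 ≡ 7 (mod 2077)
7^2 ≡ 7^2 = 49 ≡ 49 (mod 2077)
7^4 ≡ 49^2 = 2401 ≡ 324 (mod 2077)
7^8 ≡ 324^2 = 104976 ≡ 1126 (mod 2077)
7^16 ≡ 1126^2 = 1267876 ≡ 906 (mod 2077)
7^32 ≡ 906^2 = 820836 ≡ 421 (mod 2077)
7^64 ≡ 421^2 = 177241 ≡ 696 (mod 2077)
7^128 ≡ 696^2 = 484416 ≡ 475 (mod 2077)
7^256 ≡ 475^2 = 225625 ≡ 1309 (mod 2077)
7^512 ≡ 1309^2 = 1713481 ≡ 2033 (mod 2077)
7^1024 ≡ 2033^2 = 4133089 ≡ 1936 (mod 2077)
7^2048 ≡ 1936^2 = 3748096 ≡ 1188 (mod 2077)
2076 = 2048 + 16 + 8 + 4 in binary powers of 2.
So 7^2076 ≡ 1188 · 906 · 1126 · 324 ≡ 159 (mod 2077).
Since 159 ≠ 1, base 7 is a Fermat witness: 2077 is composite.

159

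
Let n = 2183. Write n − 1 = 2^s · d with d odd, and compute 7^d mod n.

86

2183 − 1 = 2182 = 2^1 · 1091, so d = 1091.
7^1 ≡ 7 (mod 2183)
7^2 ≡ 7^2 = 49 ≡ 49 (mod 2183)
7^4 ≡ 49^2 = 2401 ≡ 218 (mod 2183)
7^8 ≡ 218^2 = 47524 ≡ 1681 (mod 2183)
7^16 ≡ 1681^2 = 2825761 ≡ 959 (mod 2183)
7^32 ≡ 959^2 = 919681 ≡ 638 (mod 2183)
7^64 ≡ 638^2 = 407044 ≡ 1006 (mod 2183)
7^128 ≡ 1006^2 = 1012036 ≡ 1307 (mod 2183)
7^256 ≡ 1307^2 = 1708249 ≡ 1143 (mod 2183)
7^512 ≡ 1143^2 = 1306449 ≡ 1015 (mod 2183)
7^1024 ≡ 1015^2 = 1030225 ≡ 2032 (mod 2183)
1091 = 1024 + 64 + 2 + 1 in binary powers of 2.
So 7^1091 ≡ 2032 · 1006 · 49 · 7 ≡ 86 (mod 2183).
Squaring chain: 86; never reaches −1, so base 7 is a Miller–Rabin witness that 2183 is composite.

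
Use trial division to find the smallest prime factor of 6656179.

71

6656179 is odd.
Digit sum 40, not divisible by 3.
Ends in 9: not divisible by 5.
7: 6656179 = 7·950882 + 5
11: 6656179 = 11·605107 + 2
13: 6656179 = 13·512013 + 10
17: 6656179 = 17·391539 + 16
19: 6656179 = 19·350325 + 4
23: 6656179 = 23·289399 + 2
29: 6656179 = 29·229523 + 12
31: 6656179 = 31·214715 + 14
37: 6656179 = 37·179896 + 27
41: 6656179 = 41·162345 + 34
43: 6656179 = 43·154794 + 37
47: 6656179 = 47·141620 + 39
53: 6656179 = 53·125588 + 15
59: 6656179 = 59·112816 + 35
61: 6656179 = 61·109117 + 42
67: 6656179 = 67·99345 + 64
71: 6656179 = 71·93749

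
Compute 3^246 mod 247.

3^1 ≡ 3 (mod 247)
3^2 ≡ 3^2 = 9 ≡ 9 (mod 247)
3^4 ≡ 9^2 = 81 ≡ 81 (mod 247)
3^8 ≡ 81^2 = 6561 ≡ 139 (mod 247)
3^16 ≡ 139^2 = 19321 ≡ 55 (mod 247)
3^32 ≡ 55^2 = 3025 ≡ 61 (mod 247)
3^64 ≡ 61^2 = 3721 ≡ 16 (mod 247)
3^128 ≡ 16^2 = 256 ≡ 9 (mod 247)
246 = 128 + 64 + 32 + 16 + 4 + 2 in binary powers of 2.
So 3^246 ≡ 9 · 16 · 61 · 55 · 81 · 9 ≡ 144 (mod 247).
Since 144 ≠ 1, base 3 is a Fermat witness: 247 is composite.

144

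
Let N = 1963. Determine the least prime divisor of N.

1963 is odd.
Digit sum 19, not divisible by 3.
Ends in 3: not divisible by 5.
7: 1963 = 7·280 + 3
11: 1963 = 11·178 + 5
13: 1963 = 13·151

13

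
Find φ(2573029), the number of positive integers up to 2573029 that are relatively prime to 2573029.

2516016

Factor: 2573029 = 107 · 139 · 173.
φ(2573029) = (107−1) · (139−1) · (173−1) = 106 · 138 · 172 = 2516016.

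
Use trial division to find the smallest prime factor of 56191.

56191 is odd.
Digit sum 22, not divisible by 3.
Ends in 1: not divisible by 5.
7: 56191 = 7·8027 + 2
11: 56191 = 11·5108 + 3
13: 56191 = 13·4322 + 5
17: 56191 = 17·3305 + 6
19: 56191 = 19·2957 + 8
23: 56191 = 23·2443 + 2
29: 56191 = 29·1937 + 18
31: 56191 = 31·1812 + 19
37: 56191 = 37·1518 + 25
41: 56191 = 41·1370 + 21
43: 56191 = 43·1306 + 33
47: 56191 = 47·1195 + 26
53: 56191 = 53·1060 + 11
59: 56191 = 59·952 + 23
61: 56191 = 61·921 + 10
67: 56191 = 67·838 + 45
71: 56191 = 71·791 + 30
73: 56191 = 73·769 + 54
79: 56191 = 79·711 + 22
83: 56191 = 83·677

83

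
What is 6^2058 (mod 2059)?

1161

6^1 ≡ 6 (mod 2059)
6^2 ≡ 6^2 = 36 ≡ 36 (mod 2059)
6^4 ≡ 36^2 = 1296 ≡ 1296 (mod 2059)
6^8 ≡ 1296^2 = 1679616 ≡ 1531 (mod 2059)
6^16 ≡ 1531^2 = 2343961 ≡ 819 (mod 2059)
6^32 ≡ 819^2 = 670761 ≡ 1586 (mod 2059)
6^64 ≡ 1586^2 = 2515396 ≡ 1357 (mod 2059)
6^128 ≡ 1357^2 = 1841449 ≡ 703 (mod 2059)
6^256 ≡ 703^2 = 494209 ≡ 49 (mod 2059)
6^512 ≡ 49^2 = 2401 ≡ 342 (mod 2059)
6^1024 ≡ 342^2 = 116964 ≡ 1660 (mod 2059)
6^2048 ≡ 1660^2 = 2755600 ≡ 658 (mod 2059)
2058 = 2048 + 8 + 2 in binary powers of 2.
So 6^2058 ≡ 658 · 1531 · 36 ≡ 1161 (mod 2059).
Since 1161 ≠ 1, base 6 is a Fermat witness: 2059 is composite.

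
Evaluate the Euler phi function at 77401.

69888

Factor: 77401 = 17 · 29 · 157.
φ(77401) = (17−1) · (29−1) · (157−1) = 16 · 28 · 156 = 69888.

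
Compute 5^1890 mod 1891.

1

5^1 ≡ 5 (mod 1891)
5^2 ≡ 5^2 = 25 ≡ 25 (mod 1891)
5^4 ≡ 25^2 = 625 ≡ 625 (mod 1891)
5^8 ≡ 625^2 = 390625 ≡ 1079 (mod 1891)
5^16 ≡ 1079^2 = 1164241 ≡ 1276 (mod 1891)
5^32 ≡ 1276^2 = 1628176 ≡ 25 (mod 1891)
5^64 ≡ 25^2 = 625 ≡ 625 (mod 1891)
5^128 ≡ 625^2 = 390625 ≡ 1079 (mod 1891)
5^256 ≡ 1079^2 = 1164241 ≡ 1276 (mod 1891)
5^512 ≡ 1276^2 = 1628176 ≡ 25 (mod 1891)
5^1024 ≡ 25^2 = 625 ≡ 625 (mod 1891)
1890 = 1024 + 512 + 256 + 64 + 32 + 2 in binary powers of 2.
So 5^1890 ≡ 625 · 25 · 1276 · 625 · 25 · 25 ≡ 1 (mod 1891).
Since the result is 1, base 5 gives no evidence that 1891 is composite.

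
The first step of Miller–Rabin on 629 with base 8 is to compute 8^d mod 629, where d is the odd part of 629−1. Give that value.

629 − 1 = 628 = 2^2 · 157, so d = 157.
8^1 ≡ 8 (mod 629)
8^2 ≡ 8^2 = 64 ≡ 64 (mod 629)
8^4 ≡ 64^2 = 4096 ≡ 322 (mod 629)
8^8 ≡ 322^2 = 103684 ≡ 528 (mod 629)
8^16 ≡ 528^2 = 278784 ≡ 137 (mod 629)
8^32 ≡ 137^2 = 18769 ≡ 528 (mod 629)
8^64 ≡ 528^2 = 278784 ≡ 137 (mod 629)
8^128 ≡ 137^2 = 18769 ≡ 528 (mod 629)
157 = 128 + 16 + 8 + 4 + 1 in binary powers of 2.
So 8^157 ≡ 528 · 137 · 528 · 322 · 8 ≡ 230 (mod 629).
Squaring chain: 230 → 64; never reaches −1, so base 8 is a Miller–Rabin witness that 629 is composite.

230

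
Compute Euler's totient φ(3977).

3840

Factor: 3977 = 41 · 97.
φ(3977) = (41−1) · (97−1) = 40 · 96 = 3840.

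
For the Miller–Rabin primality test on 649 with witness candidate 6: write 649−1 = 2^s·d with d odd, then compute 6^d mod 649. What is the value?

50

649 − 1 = 648 = 2^3 · 81, so d = 81.
6^1 ≡ 6 (mod 649)
6^2 ≡ 6^2 = 36 ≡ 36 (mod 649)
6^4 ≡ 36^2 = 1296 ≡ 647 (mod 649)
6^8 ≡ 647^2 = 418609 ≡ 4 (mod 649)
6^16 ≡ 4^2 = 16 ≡ 16 (mod 649)
6^32 ≡ 16^2 = 256 ≡ 256 (mod 649)
6^64 ≡ 256^2 = 65536 ≡ 636 (mod 649)
81 = 64 + 16 + 1 in binary powers of 2.
So 6^81 ≡ 636 · 16 · 6 ≡ 50 (mod 649).
Squaring chain: 50 → 553 → 130; never reaches −1, so base 6 is a Miller–Rabin witness that 649 is composite.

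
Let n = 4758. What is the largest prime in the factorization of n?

61

4758 = 2 · 2379
2379 = 3 · 793
793 = 13 · 61
61 is prime.
So 4758 = 2 · 3 · 13 · 61; the largest prime factor is 61.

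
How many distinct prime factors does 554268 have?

554268 = 2^2 · 138567
138567 = 3 · 46189
46189 = 11 · 4199
4199 = 13 · 323
323 = 17 · 19
554268 = 2^2 · 3 · 11 · 13 · 17 · 19, which has 6 distinct prime factors.

6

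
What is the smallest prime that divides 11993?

11993 is odd.
Digit sum 23, not divisible by 3.
Ends in 3: not divisible by 5.
7: 11993 = 7·1713 + 2
11: 11993 = 11·1090 + 3
13: 11993 = 13·922 + 7
17: 11993 = 17·705 + 8
19: 11993 = 19·631 + 4
23: 11993 = 23·521 + 10
29: 11993 = 29·413 + 16
31: 11993 = 31·386 + 27
37: 11993 = 37·324 + 5
41: 11993 = 41·292 + 21
43: 11993 = 43·278 + 39
47: 11993 = 47·255 + 8
53: 11993 = 53·226 + 15
59: 11993 = 59·203 + 16
61: 11993 = 61·196 + 37
67: 11993 = 67·179

67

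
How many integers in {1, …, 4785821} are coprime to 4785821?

Factor: 4785821 = 137 · 181 · 193.
φ(4785821) = (137−1) · (181−1) · (193−1) = 136 · 180 · 192 = 4700160.

4700160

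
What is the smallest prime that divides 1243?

11

1243 is odd.
Digit sum 10, not divisible by 3.
Ends in 3: not divisible by 5.
7: 1243 = 7·177 + 4
11: 1243 = 11·113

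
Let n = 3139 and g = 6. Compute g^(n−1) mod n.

6^1 ≡ 6 (mod 3139)
6^2 ≡ 6^2 = 36 ≡ 36 (mod 3139)
6^4 ≡ 36^2 = 1296 ≡ 1296 (mod 3139)
6^8 ≡ 1296^2 = 1679616 ≡ 251 (mod 3139)
6^16 ≡ 251^2 = 63001 ≡ 221 (mod 3139)
6^32 ≡ 221^2 = 48841 ≡ 1756 (mod 3139)
6^64 ≡ 1756^2 = 3083536 ≡ 1038 (mod 3139)
6^128 ≡ 1038^2 = 1077444 ≡ 767 (mod 3139)
6^256 ≡ 767^2 = 588289 ≡ 1296 (mod 3139)
6^512 ≡ 1296^2 = 1679616 ≡ 251 (mod 3139)
6^1024 ≡ 251^2 = 63001 ≡ 221 (mod 3139)
6^2048 ≡ 221^2 = 48841 ≡ 1756 (mod 3139)
3138 = 2048 + 1024 + 64 + 2 in binary powers of 2.
So 6^3138 ≡ 1756 · 221 · 1038 · 36 ≡ 2710 (mod 3139).
Since 2710 ≠ 1, base 6 is a Fermat witness: 3139 is composite.

2710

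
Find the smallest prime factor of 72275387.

89

72275387 is odd.
Digit sum 41, not divisible by 3.
Ends in 7: not divisible by 5.
7: 72275387 = 7·10325055 + 2
11: 72275387 = 11·6570489 + 8
13: 72275387 = 13·5559645 + 2
17: 72275387 = 17·4251493 + 6
19: 72275387 = 19·3803967 + 14
23: 72275387 = 23·3142408 + 3
29: 72275387 = 29·2492254 + 21
31: 72275387 = 31·2331464 + 3
37: 72275387 = 37·1953388 + 31
41: 72275387 = 41·1762814 + 13
43: 72275387 = 43·1680822 + 41
47: 72275387 = 47·1537774 + 9
53: 72275387 = 53·1363686 + 29
59: 72275387 = 59·1225006 + 33
61: 72275387 = 61·1184842 + 25
67: 72275387 = 67·1078737 + 8
71: 72275387 = 71·1017963 + 14
73: 72275387 = 73·990073 + 58
79: 72275387 = 79·914878 + 25
83: 72275387 = 83·870787 + 66
89: 72275387 = 89·812083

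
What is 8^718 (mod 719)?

8^1 ≡ 8 (mod 719)
8^2 ≡ 8^2 = 64 ≡ 64 (mod 719)
8^4 ≡ 64^2 = 4096 ≡ 501 (mod 719)
8^8 ≡ 501^2 = 251001 ≡ 70 (mod 719)
8^16 ≡ 70^2 = 4900 ≡ 586 (mod 719)
8^32 ≡ 586^2 = 343396 ≡ 433 (mod 719)
8^64 ≡ 433^2 = 187489 ≡ 549 (mod 719)
8^128 ≡ 549^2 = 301401 ≡ 140 (mod 719)
8^256 ≡ 140^2 = 19600 ≡ 187 (mod 719)
8^512 ≡ 187^2 = 34969 ≡ 457 (mod 719)
718 = 512 + 128 + 64 + 8 + 4 + 2 in binary powers of 2.
So 8^718 ≡ 457 · 140 · 549 · 70 · 501 · 64 ≡ 1 (mod 719).
Since the result is 1, base 8 gives no evidence that 719 is composite.

1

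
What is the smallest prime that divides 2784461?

53

2784461 is odd.
Digit sum 32, not divisible by 3.
Ends in 1: not divisible by 5.
7: 2784461 = 7·397780 + 1
11: 2784461 = 11·253132 + 9
13: 2784461 = 13·214189 + 4
17: 2784461 = 17·163791 + 14
19: 2784461 = 19·146550 + 11
23: 2784461 = 23·121063 + 12
29: 2784461 = 29·96015 + 26
31: 2784461 = 31·89821 + 10
37: 2784461 = 37·75255 + 26
41: 2784461 = 41·67913 + 28
43: 2784461 = 43·64754 + 39
47: 2784461 = 47·59243 + 40
53: 2784461 = 53·52537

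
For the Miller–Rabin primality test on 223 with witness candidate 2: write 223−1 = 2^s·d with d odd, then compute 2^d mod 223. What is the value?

1

223 − 1 = 222 = 2^1 · 111, so d = 111.
2^1 ≡ 2 (mod 223)
2^2 ≡ 2^2 = 4 ≡ 4 (mod 223)
2^4 ≡ 4^2 = 16 ≡ 16 (mod 223)
2^8 ≡ 16^2 = 256 ≡ 33 (mod 223)
2^16 ≡ 33^2 = 1089 ≡ 197 (mod 223)
2^32 ≡ 197^2 = 38809 ≡ 7 (mod 223)
2^64 ≡ 7^2 = 49 ≡ 49 (mod 223)
111 = 64 + 32 + 8 + 4 + 2 + 1 in binary powers of 2.
So 2^111 ≡ 49 · 7 · 33 · 16 · 4 · 2 ≡ 1 (mod 223).
Since 2^d ≡ 1 (mod 223), base 2 does not prove 223 composite.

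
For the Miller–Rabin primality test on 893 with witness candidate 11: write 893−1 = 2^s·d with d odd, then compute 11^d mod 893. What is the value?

893 − 1 = 892 = 2^2 · 223, so d = 223.
11^1 ≡ 11 (mod 893)
11^2 ≡ 11^2 = 121 ≡ 121 (mod 893)
11^4 ≡ 121^2 = 14641 ≡ 353 (mod 893)
11^8 ≡ 353^2 = 124609 ≡ 482 (mod 893)
11^16 ≡ 482^2 = 232324 ≡ 144 (mod 893)
11^32 ≡ 144^2 = 20736 ≡ 197 (mod 893)
11^64 ≡ 197^2 = 38809 ≡ 410 (mod 893)
11^128 ≡ 410^2 = 168100 ≡ 216 (mod 893)
223 = 128 + 64 + 16 + 8 + 4 + 2 + 1 in binary powers of 2.
So 11^223 ≡ 216 · 410 · 144 · 482 · 353 · 121 · 11 ≡ 467 (mod 893).
Squaring chain: 467 → 197; never reaches −1, so base 11 is a Miller–Rabin witness that 893 is composite.

467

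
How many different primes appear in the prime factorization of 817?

2

817 = 19 · 43
817 = 19 · 43, which has 2 distinct prime factors.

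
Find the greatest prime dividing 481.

481 = 13 · 37
37 is prime.
So 481 = 13 · 37; the largest prime factor is 37.

37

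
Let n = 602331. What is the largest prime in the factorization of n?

83

602331 = 3 · 200777
200777 = 41 · 4897
4897 = 59 · 83
83 is prime.
So 602331 = 3 · 41 · 59 · 83; the largest prime factor is 83.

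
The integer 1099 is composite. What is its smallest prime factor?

7

1099 is odd.
Digit sum 19, not divisible by 3.
Ends in 9: not divisible by 5.
7: 1099 = 7·157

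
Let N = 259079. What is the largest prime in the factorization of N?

259079 = 41 · 6319
6319 = 71 · 89
89 is prime.
So 259079 = 41 · 71 · 89; the largest prime factor is 89.

89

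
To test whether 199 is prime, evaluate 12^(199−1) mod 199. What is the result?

1

12^1 ≡ 12 (mod 199)
12^2 ≡ 12^2 = 144 ≡ 144 (mod 199)
12^4 ≡ 144^2 = 20736 ≡ 40 (mod 199)
12^8 ≡ 40^2 = 1600 ≡ 8 (mod 199)
12^16 ≡ 8^2 = 64 ≡ 64 (mod 199)
12^32 ≡ 64^2 = 4096 ≡ 116 (mod 199)
12^64 ≡ 116^2 = 13456 ≡ 123 (mod 199)
12^128 ≡ 123^2 = 15129 ≡ 5 (mod 199)
198 = 128 + 64 + 4 + 2 in binary powers of 2.
So 12^198 ≡ 5 · 123 · 40 · 144 ≡ 1 (mod 199).
Since the result is 1, base 12 gives no evidence that 199 is composite.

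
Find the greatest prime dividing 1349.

71

1349 = 19 · 71
71 is prime.
So 1349 = 19 · 71; the largest prime factor is 71.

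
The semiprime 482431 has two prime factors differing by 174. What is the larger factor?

787

Since p = q + 174, we have 482431 = q(q + 174), so q² + 174q − 482431 = 0.
Discriminant: 174² + 4·482431 = 30276 + 1929724 = 1960000; √1960000 = 1400.
q = (−174 + 1400)/2 = 613, and p = q + 174 = 787.
Check: 613 · 787 = 482431.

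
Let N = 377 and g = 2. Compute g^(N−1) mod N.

2^1 ≡ 2 (mod 377)
2^2 ≡ 2^2 = 4 ≡ 4 (mod 377)
2^4 ≡ 4^2 = 16 ≡ 16 (mod 377)
2^8 ≡ 16^2 = 256 ≡ 256 (mod 377)
2^16 ≡ 256^2 = 65536 ≡ 315 (mod 377)
2^32 ≡ 315^2 = 99225 ≡ 74 (mod 377)
2^64 ≡ 74^2 = 5476 ≡ 198 (mod 377)
2^128 ≡ 198^2 = 39204 ≡ 373 (mod 377)
2^256 ≡ 373^2 = 139129 ≡ 16 (mod 377)
376 = 256 + 64 + 32 + 16 + 8 in binary powers of 2.
So 2^376 ≡ 16 · 198 · 74 · 315 · 256 ≡ 94 (mod 377).
Since 94 ≠ 1, base 2 is a Fermat witness: 377 is composite.

94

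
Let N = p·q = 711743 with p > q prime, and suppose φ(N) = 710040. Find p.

971

φ(n) = (p−1)(q−1) = n − (p+q) + 1, so p + q = 711743 − 710040 + 1 = 1704.
p and q are the roots of t² − 1704t + 711743 = 0.
Discriminant: 1704² − 4·711743 = 2903616 − 2846972 = 56644; √56644 = 238.
q = (1704 − 238)/2 = 733, p = (1704 + 238)/2 = 971.
Check: 733 · 971 = 711743.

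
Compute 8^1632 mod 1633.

8^1 ≡ 8 (mod 1633)
8^2 ≡ 8^2 = 64 ≡ 64 (mod 1633)
8^4 ≡ 64^2 = 4096 ≡ 830 (mod 1633)
8^8 ≡ 830^2 = 688900 ≡ 1407 (mod 1633)
8^16 ≡ 1407^2 = 1979649 ≡ 453 (mod 1633)
8^32 ≡ 453^2 = 205209 ≡ 1084 (mod 1633)
8^64 ≡ 1084^2 = 1175056 ≡ 929 (mod 1633)
8^128 ≡ 929^2 = 863041 ≡ 817 (mod 1633)
8^256 ≡ 817^2 = 667489 ≡ 1225 (mod 1633)
8^512 ≡ 1225^2 = 1500625 ≡ 1531 (mod 1633)
8^1024 ≡ 1531^2 = 2343961 ≡ 606 (mod 1633)
1632 = 1024 + 512 + 64 + 32 in binary powers of 2.
So 8^1632 ≡ 606 · 1531 · 929 · 1084 ≡ 324 (mod 1633).
Since 324 ≠ 1, base 8 is a Fermat witness: 1633 is composite.

324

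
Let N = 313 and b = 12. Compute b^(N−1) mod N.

12^1 ≡ 12 (mod 313)
12^2 ≡ 12^2 = 144 ≡ 144 (mod 313)
12^4 ≡ 144^2 = 20736 ≡ 78 (mod 313)
12^8 ≡ 78^2 = 6084 ≡ 137 (mod 313)
12^16 ≡ 137^2 = 18769 ≡ 302 (mod 313)
12^32 ≡ 302^2 = 91204 ≡ 121 (mod 313)
12^64 ≡ 121^2 = 14641 ≡ 243 (mod 313)
12^128 ≡ 243^2 = 59049 ≡ 205 (mod 313)
12^256 ≡ 205^2 = 42025 ≡ 83 (mod 313)
312 = 256 + 32 + 16 + 8 in binary powers of 2.
So 12^312 ≡ 83 · 121 · 302 · 137 ≡ 1 (mod 313).
Since the result is 1, base 12 gives no evidence that 313 is composite.

1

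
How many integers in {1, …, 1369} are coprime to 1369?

1332

Factor: 1369 = 37^2.
φ(1369) = 37^1·(37−1) = 1332.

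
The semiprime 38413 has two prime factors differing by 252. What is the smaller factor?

107

Since p = q + 252, we have 38413 = q(q + 252), so q² + 252q − 38413 = 0.
Discriminant: 252² + 4·38413 = 63504 + 153652 = 217156; √217156 = 466.
q = (−252 + 466)/2 = 107, and p = q + 252 = 359.
Check: 107 · 359 = 38413.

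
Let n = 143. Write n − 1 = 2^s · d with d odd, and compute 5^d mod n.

60

143 − 1 = 142 = 2^1 · 71, so d = 71.
5^1 ≡ 5 (mod 143)
5^2 ≡ 5^2 = 25 ≡ 25 (mod 143)
5^4 ≡ 25^2 = 625 ≡ 53 (mod 143)
5^8 ≡ 53^2 = 2809 ≡ 92 (mod 143)
5^16 ≡ 92^2 = 8464 ≡ 27 (mod 143)
5^32 ≡ 27^2 = 729 ≡ 14 (mod 143)
5^64 ≡ 14^2 = 196 ≡ 53 (mod 143)
71 = 64 + 4 + 2 + 1 in binary powers of 2.
So 5^71 ≡ 53 · 53 · 25 · 5 ≡ 60 (mod 143).
Squaring chain: 60; never reaches −1, so base 5 is a Miller–Rabin witness that 143 is composite.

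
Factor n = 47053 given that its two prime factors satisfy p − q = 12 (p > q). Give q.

211

Since p = q + 12, we have 47053 = q(q + 12), so q² + 12q − 47053 = 0.
Discriminant: 12² + 4·47053 = 144 + 188212 = 188356; √188356 = 434.
q = (−12 + 434)/2 = 211, and p = q + 12 = 223.
Check: 211 · 223 = 47053.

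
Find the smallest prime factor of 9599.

9599 is odd.
Digit sum 32, not divisible by 3.
Ends in 9: not divisible by 5.
7: 9599 = 7·1371 + 2
11: 9599 = 11·872 + 7
13: 9599 = 13·738 + 5
17: 9599 = 17·564 + 11
19: 9599 = 19·505 + 4
23: 9599 = 23·417 + 8
29: 9599 = 29·331

29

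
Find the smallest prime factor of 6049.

6049 is odd.
Digit sum 19, not divisible by 3.
Ends in 9: not divisible by 5.
7: 6049 = 7·864 + 1
11: 6049 = 11·549 + 10
13: 6049 = 13·465 + 4
17: 6049 = 17·355 + 14
19: 6049 = 19·318 + 7
23: 6049 = 23·263

23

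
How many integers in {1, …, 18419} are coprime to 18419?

18144

Factor: 18419 = 113 · 163.
φ(18419) = (113−1) · (163−1) = 112 · 162 = 18144.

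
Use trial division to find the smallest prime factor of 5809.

37

5809 is odd.
Digit sum 22, not divisible by 3.
Ends in 9: not divisible by 5.
7: 5809 = 7·829 + 6
11: 5809 = 11·528 + 1
13: 5809 = 13·446 + 11
17: 5809 = 17·341 + 12
19: 5809 = 19·305 + 14
23: 5809 = 23·252 + 13
29: 5809 = 29·200 + 9
31: 5809 = 31·187 + 12
37: 5809 = 37·157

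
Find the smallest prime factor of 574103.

23

574103 is odd.
Digit sum 20, not divisible by 3.
Ends in 3: not divisible by 5.
7: 574103 = 7·82014 + 5
11: 574103 = 11·52191 + 2
13: 574103 = 13·44161 + 10
17: 574103 = 17·33770 + 13
19: 574103 = 19·30215 + 18
23: 574103 = 23·24961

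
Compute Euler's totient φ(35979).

Factor: 35979 = 3 · 67 · 179.
φ(35979) = (3−1) · (67−1) · (179−1) = 2 · 66 · 178 = 23496.

23496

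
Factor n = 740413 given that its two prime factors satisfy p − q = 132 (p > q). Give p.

929

Since p = q + 132, we have 740413 = q(q + 132), so q² + 132q − 740413 = 0.
Discriminant: 132² + 4·740413 = 17424 + 2961652 = 2979076; √2979076 = 1726.
q = (−132 + 1726)/2 = 797, and p = q + 132 = 929.
Check: 797 · 929 = 740413.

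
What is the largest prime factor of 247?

19

247 = 13 · 19
19 is prime.
So 247 = 13 · 19; the largest prime factor is 19.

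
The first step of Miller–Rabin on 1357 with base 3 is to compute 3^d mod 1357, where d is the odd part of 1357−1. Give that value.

1357 − 1 = 1356 = 2^2 · 339, so d = 339.
3^1 ≡ 3 (mod 1357)
3^2 ≡ 3^2 = 9 ≡ 9 (mod 1357)
3^4 ≡ 9^2 = 81 ≡ 81 (mod 1357)
3^8 ≡ 81^2 = 6561 ≡ 1133 (mod 1357)
3^16 ≡ 1133^2 = 1283689 ≡ 1324 (mod 1357)
3^32 ≡ 1324^2 = 1752976 ≡ 1089 (mod 1357)
3^64 ≡ 1089^2 = 1185921 ≡ 1260 (mod 1357)
3^128 ≡ 1260^2 = 1587600 ≡ 1267 (mod 1357)
3^256 ≡ 1267^2 = 1605289 ≡ 1315 (mod 1357)
339 = 256 + 64 + 16 + 2 + 1 in binary powers of 2.
So 3^339 ≡ 1315 · 1260 · 1324 · 9 · 3 ≡ 41 (mod 1357).
Squaring chain: 41 → 324; never reaches −1, so base 3 is a Miller–Rabin witness that 1357 is composite.

41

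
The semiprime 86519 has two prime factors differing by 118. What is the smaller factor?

241

Since p = q + 118, we have 86519 = q(q + 118), so q² + 118q − 86519 = 0.
Discriminant: 118² + 4·86519 = 13924 + 346076 = 360000; √360000 = 600.
q = (−118 + 600)/2 = 241, and p = q + 118 = 359.
Check: 241 · 359 = 86519.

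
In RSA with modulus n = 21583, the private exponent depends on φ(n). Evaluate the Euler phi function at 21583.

21280

Factor: 21583 = 113 · 191.
φ(21583) = (113−1) · (191−1) = 112 · 190 = 21280.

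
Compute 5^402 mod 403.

5^1 ≡ 5 (mod 403)
5^2 ≡ 5^2 = 25 ≡ 25 (mod 403)
5^4 ≡ 25^2 = 625 ≡ 222 (mod 403)
5^8 ≡ 222^2 = 49284 ≡ 118 (mod 403)
5^16 ≡ 118^2 = 13924 ≡ 222 (mod 403)
5^32 ≡ 222^2 = 49284 ≡ 118 (mod 403)
5^64 ≡ 118^2 = 13924 ≡ 222 (mod 403)
5^128 ≡ 222^2 = 49284 ≡ 118 (mod 403)
5^256 ≡ 118^2 = 13924 ≡ 222 (mod 403)
402 = 256 + 128 + 16 + 2 in binary powers of 2.
So 5^402 ≡ 222 · 118 · 222 · 25 ≡ 311 (mod 403).
Since 311 ≠ 1, base 5 is a Fermat witness: 403 is composite.

311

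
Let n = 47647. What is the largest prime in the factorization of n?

53

47647 = 29 · 1643
1643 = 31 · 53
53 is prime.
So 47647 = 29 · 31 · 53; the largest prime factor is 53.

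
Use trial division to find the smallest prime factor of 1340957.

1340957 is odd.
Digit sum 29, not divisible by 3.
Ends in 7: not divisible by 5.
7: 1340957 = 7·191565 + 2
11: 1340957 = 11·121905 + 2
13: 1340957 = 13·103150 + 7
17: 1340957 = 17·78879 + 14
19: 1340957 = 19·70576 + 13
23: 1340957 = 23·58302 + 11
29: 1340957 = 29·46239 + 26
31: 1340957 = 31·43256 + 21
37: 1340957 = 37·36242 + 3
41: 1340957 = 41·32706 + 11
43: 1340957 = 43·31185 + 2
47: 1340957 = 47·28531

47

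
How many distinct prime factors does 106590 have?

106590 = 2 · 53295
53295 = 3 · 17765
17765 = 5 · 3553
3553 = 11 · 323
323 = 17 · 19
106590 = 2 · 3 · 5 · 11 · 17 · 19, which has 6 distinct prime factors.

6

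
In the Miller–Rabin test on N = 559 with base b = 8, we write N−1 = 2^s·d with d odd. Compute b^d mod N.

559 − 1 = 558 = 2^1 · 279, so d = 279.
8^1 ≡ 8 (mod 559)
8^2 ≡ 8^2 = 64 ≡ 64 (mod 559)
8^4 ≡ 64^2 = 4096 ≡ 183 (mod 559)
8^8 ≡ 183^2 = 33489 ≡ 508 (mod 559)
8^16 ≡ 508^2 = 258064 ≡ 365 (mod 559)
8^32 ≡ 365^2 = 133225 ≡ 183 (mod 559)
8^64 ≡ 183^2 = 33489 ≡ 508 (mod 559)
8^128 ≡ 508^2 = 258064 ≡ 365 (mod 559)
8^256 ≡ 365^2 = 133225 ≡ 183 (mod 559)
279 = 256 + 16 + 4 + 2 + 1 in binary powers of 2.
So 8^279 ≡ 183 · 365 · 183 · 64 · 8 ≡ 70 (mod 559).
Squaring chain: 70; never reaches −1, so base 8 is a Miller–Rabin witness that 559 is composite.

70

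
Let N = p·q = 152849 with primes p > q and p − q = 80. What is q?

353

Since p = q + 80, we have 152849 = q(q + 80), so q² + 80q − 152849 = 0.
Discriminant: 80² + 4·152849 = 6400 + 611396 = 617796; √617796 = 786.
q = (−80 + 786)/2 = 353, and p = q + 80 = 433.
Check: 353 · 433 = 152849.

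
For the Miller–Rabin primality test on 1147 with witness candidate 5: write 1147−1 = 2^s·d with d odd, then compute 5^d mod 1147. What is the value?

156

1147 − 1 = 1146 = 2^1 · 573, so d = 573.
5^1 ≡ 5 (mod 1147)
5^2 ≡ 5^2 = 25 ≡ 25 (mod 1147)
5^4 ≡ 25^2 = 625 ≡ 625 (mod 1147)
5^8 ≡ 625^2 = 390625 ≡ 645 (mod 1147)
5^16 ≡ 645^2 = 416025 ≡ 811 (mod 1147)
5^32 ≡ 811^2 = 657721 ≡ 490 (mod 1147)
5^64 ≡ 490^2 = 240100 ≡ 377 (mod 1147)
5^128 ≡ 377^2 = 142129 ≡ 1048 (mod 1147)
5^256 ≡ 1048^2 = 1098304 ≡ 625 (mod 1147)
5^512 ≡ 625^2 = 390625 ≡ 645 (mod 1147)
573 = 512 + 32 + 16 + 8 + 4 + 1 in binary powers of 2.
So 5^573 ≡ 645 · 490 · 811 · 645 · 625 · 5 ≡ 156 (mod 1147).
Squaring chain: 156; never reaches −1, so base 5 is a Miller–Rabin witness that 1147 is composite.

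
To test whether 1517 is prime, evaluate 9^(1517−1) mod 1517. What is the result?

9^1 ≡ 9 (mod 1517)
9^2 ≡ 9^2 = 81 ≡ 81 (mod 1517)
9^4 ≡ 81^2 = 6561 ≡ 493 (mod 1517)
9^8 ≡ 493^2 = 243049 ≡ 329 (mod 1517)
9^16 ≡ 329^2 = 108241 ≡ 534 (mod 1517)
9^32 ≡ 534^2 = 285156 ≡ 1477 (mod 1517)
9^64 ≡ 1477^2 = 2181529 ≡ 83 (mod 1517)
9^128 ≡ 83^2 = 6889 ≡ 821 (mod 1517)
9^256 ≡ 821^2 = 674041 ≡ 493 (mod 1517)
9^512 ≡ 493^2 = 243049 ≡ 329 (mod 1517)
9^1024 ≡ 329^2 = 108241 ≡ 534 (mod 1517)
1516 = 1024 + 256 + 128 + 64 + 32 + 8 + 4 in binary powers of 2.
So 9^1516 ≡ 534 · 493 · 821 · 83 · 1477 · 329 · 493 ≡ 493 (mod 1517).
Since 493 ≠ 1, base 9 is a Fermat witness: 1517 is composite.

493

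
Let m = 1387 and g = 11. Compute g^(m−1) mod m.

11^1 ≡ 11 (mod 1387)
11^2 ≡ 11^2 = 121 ≡ 121 (mod 1387)
11^4 ≡ 121^2 = 14641 ≡ 771 (mod 1387)
11^8 ≡ 771^2 = 594441 ≡ 805 (mod 1387)
11^16 ≡ 805^2 = 648025 ≡ 296 (mod 1387)
11^32 ≡ 296^2 = 87616 ≡ 235 (mod 1387)
11^64 ≡ 235^2 = 55225 ≡ 1132 (mod 1387)
11^128 ≡ 1132^2 = 1281424 ≡ 1223 (mod 1387)
11^256 ≡ 1223^2 = 1495729 ≡ 543 (mod 1387)
11^512 ≡ 543^2 = 294849 ≡ 805 (mod 1387)
11^1024 ≡ 805^2 = 648025 ≡ 296 (mod 1387)
1386 = 1024 + 256 + 64 + 32 + 8 + 2 in binary powers of 2.
So 11^1386 ≡ 296 · 543 · 1132 · 235 · 805 · 121 ≡ 1141 (mod 1387).
Since 1141 ≠ 1, base 11 is a Fermat witness: 1387 is composite.

1141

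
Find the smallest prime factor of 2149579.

2149579 is odd.
Digit sum 37, not divisible by 3.
Ends in 9: not divisible by 5.
7: 2149579 = 7·307082 + 5
11: 2149579 = 11·195416 + 3
13: 2149579 = 13·165352 + 3
17: 2149579 = 17·126445 + 14
19: 2149579 = 19·113135 + 14
23: 2149579 = 23·93459 + 22
29: 2149579 = 29·74123 + 12
31: 2149579 = 31·69341 + 8
37: 2149579 = 37·58096 + 27
41: 2149579 = 41·52428 + 31
43: 2149579 = 43·49990 + 9
47: 2149579 = 47·45735 + 34
53: 2149579 = 53·40558 + 5
59: 2149579 = 59·36433 + 32
61: 2149579 = 61·35239

61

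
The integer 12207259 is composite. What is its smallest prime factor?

61

12207259 is odd.
Digit sum 28, not divisible by 3.
Ends in 9: not divisible by 5.
7: 12207259 = 7·1743894 + 1
11: 12207259 = 11·1109750 + 9
13: 12207259 = 13·939019 + 12
17: 12207259 = 17·718074 + 1
19: 12207259 = 19·642487 + 6
23: 12207259 = 23·530750 + 9
29: 12207259 = 29·420939 + 28
31: 12207259 = 31·393782 + 17
37: 12207259 = 37·329925 + 34
41: 12207259 = 41·297738 + 1
43: 12207259 = 43·283889 + 32
47: 12207259 = 47·259728 + 43
53: 12207259 = 53·230325 + 34
59: 12207259 = 59·206902 + 41
61: 12207259 = 61·200119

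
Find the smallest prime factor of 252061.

31

252061 is odd.
Digit sum 16, not divisible by 3.
Ends in 1: not divisible by 5.
7: 252061 = 7·36008 + 5
11: 252061 = 11·22914 + 7
13: 252061 = 13·19389 + 4
17: 252061 = 17·14827 + 2
19: 252061 = 19·13266 + 7
23: 252061 = 23·10959 + 4
29: 252061 = 29·8691 + 22
31: 252061 = 31·8131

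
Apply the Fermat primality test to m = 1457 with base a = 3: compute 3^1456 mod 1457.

307

3^1 ≡ 3 (mod 1457)
3^2 ≡ 3^2 = 9 ≡ 9 (mod 1457)
3^4 ≡ 9^2 = 81 ≡ 81 (mod 1457)
3^8 ≡ 81^2 = 6561 ≡ 733 (mod 1457)
3^16 ≡ 733^2 = 537289 ≡ 1113 (mod 1457)
3^32 ≡ 1113^2 = 1238769 ≡ 319 (mod 1457)
3^64 ≡ 319^2 = 101761 ≡ 1228 (mod 1457)
3^128 ≡ 1228^2 = 1507984 ≡ 1446 (mod 1457)
3^256 ≡ 1446^2 = 2090916 ≡ 121 (mod 1457)
3^512 ≡ 121^2 = 14641 ≡ 71 (mod 1457)
3^1024 ≡ 71^2 = 5041 ≡ 670 (mod 1457)
1456 = 1024 + 256 + 128 + 32 + 16 in binary powers of 2.
So 3^1456 ≡ 670 · 121 · 1446 · 319 · 1113 ≡ 307 (mod 1457).
Since 307 ≠ 1, base 3 is a Fermat witness: 1457 is composite.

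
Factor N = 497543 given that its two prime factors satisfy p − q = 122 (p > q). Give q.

647

Since p = q + 122, we have 497543 = q(q + 122), so q² + 122q − 497543 = 0.
Discriminant: 122² + 4·497543 = 14884 + 1990172 = 2005056; √2005056 = 1416.
q = (−122 + 1416)/2 = 647, and p = q + 122 = 769.
Check: 647 · 769 = 497543.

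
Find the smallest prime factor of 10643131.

10643131 is odd.
Digit sum 19, not divisible by 3.
Ends in 1: not divisible by 5.
7: 10643131 = 7·1520447 + 2
11: 10643131 = 11·967557 + 4
13: 10643131 = 13·818702 + 5
17: 10643131 = 17·626066 + 9
19: 10643131 = 19·560164 + 15
23: 10643131 = 23·462744 + 19
29: 10643131 = 29·367004 + 15
31: 10643131 = 31·343326 + 25
37: 10643131 = 37·287652 + 7
41: 10643131 = 41·259588 + 23
43: 10643131 = 43·247514 + 29
47: 10643131 = 47·226449 + 28
53: 10643131 = 53·200813 + 42
59: 10643131 = 59·180392 + 3
61: 10643131 = 61·174477 + 34
67: 10643131 = 67·158852 + 47
71: 10643131 = 71·149903 + 18
73: 10643131 = 73·145796 + 23
79: 10643131 = 79·134723 + 14
83: 10643131 = 83·128230 + 41
89: 10643131 = 89·119585 + 66
97: 10643131 = 97·109723

97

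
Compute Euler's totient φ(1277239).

1241856

Factor: 1277239 = 89 · 113 · 127.
φ(1277239) = (89−1) · (113−1) · (127−1) = 88 · 112 · 126 = 1241856.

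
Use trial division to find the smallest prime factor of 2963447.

2963447 is odd.
Digit sum 35, not divisible by 3.
Ends in 7: not divisible by 5.
7: 2963447 = 7·423349 + 4
11: 2963447 = 11·269404 + 3
13: 2963447 = 13·227957 + 6
17: 2963447 = 17·174320 + 7
19: 2963447 = 19·155970 + 17
23: 2963447 = 23·128845 + 12
29: 2963447 = 29·102187 + 24
31: 2963447 = 31·95595 + 2
37: 2963447 = 37·80093 + 6
41: 2963447 = 41·72279 + 8
43: 2963447 = 43·68917 + 16
47: 2963447 = 47·63052 + 3
53: 2963447 = 53·55914 + 5
59: 2963447 = 59·50227 + 54
61: 2963447 = 61·48581 + 6
67: 2963447 = 67·44230 + 37
71: 2963447 = 71·41738 + 49
73: 2963447 = 73·40595 + 12
79: 2963447 = 79·37511 + 78
83: 2963447 = 83·35704 + 15
89: 2963447 = 89·33297 + 14
97: 2963447 = 97·30551

97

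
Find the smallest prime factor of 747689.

747689 is odd.
Digit sum 41, not divisible by 3.
Ends in 9: not divisible by 5.
7: 747689 = 7·106812 + 5
11: 747689 = 11·67971 + 8
13: 747689 = 13·57514 + 7
17: 747689 = 17·43981 + 12
19: 747689 = 19·39352 + 1
23: 747689 = 23·32508 + 5
29: 747689 = 29·25782 + 11
31: 747689 = 31·24119

31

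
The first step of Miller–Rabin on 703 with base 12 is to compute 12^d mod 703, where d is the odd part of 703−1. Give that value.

75

703 − 1 = 702 = 2^1 · 351, so d = 351.
12^1 ≡ 12 (mod 703)
12^2 ≡ 12^2 = 144 ≡ 144 (mod 703)
12^4 ≡ 144^2 = 20736 ≡ 349 (mod 703)
12^8 ≡ 349^2 = 121801 ≡ 182 (mod 703)
12^16 ≡ 182^2 = 33124 ≡ 83 (mod 703)
12^32 ≡ 83^2 = 6889 ≡ 562 (mod 703)
12^64 ≡ 562^2 = 315844 ≡ 197 (mod 703)
12^128 ≡ 197^2 = 38809 ≡ 144 (mod 703)
12^256 ≡ 144^2 = 20736 ≡ 349 (mod 703)
351 = 256 + 64 + 16 + 8 + 4 + 2 + 1 in binary powers of 2.
So 12^351 ≡ 349 · 197 · 83 · 182 · 349 · 144 · 12 ≡ 75 (mod 703).
Squaring chain: 75; never reaches −1, so base 12 is a Miller–Rabin witness that 703 is composite.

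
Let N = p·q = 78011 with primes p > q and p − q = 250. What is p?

431

Since p = q + 250, we have 78011 = q(q + 250), so q² + 250q − 78011 = 0.
Discriminant: 250² + 4·78011 = 62500 + 312044 = 374544; √374544 = 612.
q = (−250 + 612)/2 = 181, and p = q + 250 = 431.
Check: 181 · 431 = 78011.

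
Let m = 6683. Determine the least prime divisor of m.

41

6683 is odd.
Digit sum 23, not divisible by 3.
Ends in 3: not divisible by 5.
7: 6683 = 7·954 + 5
11: 6683 = 11·607 + 6
13: 6683 = 13·514 + 1
17: 6683 = 17·393 + 2
19: 6683 = 19·351 + 14
23: 6683 = 23·290 + 13
29: 6683 = 29·230 + 13
31: 6683 = 31·215 + 18
37: 6683 = 37·180 + 23
41: 6683 = 41·163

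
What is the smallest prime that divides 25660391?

25660391 is odd.
Digit sum 32, not divisible by 3.
Ends in 1: not divisible by 5.
7: 25660391 = 7·3665770 + 1
11: 25660391 = 11·2332762 + 9
13: 25660391 = 13·1973876 + 3
17: 25660391 = 17·1509434 + 13
19: 25660391 = 19·1350546 + 17
23: 25660391 = 23·1115669 + 4
29: 25660391 = 29·884841 + 2
31: 25660391 = 31·827754 + 17
37: 25660391 = 37·693524 + 3
41: 25660391 = 41·625863 + 8
43: 25660391 = 43·596753 + 12
47: 25660391 = 47·545965 + 36
53: 25660391 = 53·484158 + 17
59: 25660391 = 59·434921 + 52
61: 25660391 = 61·420662 + 9
67: 25660391 = 67·382990 + 61
71: 25660391 = 71·361413 + 68
73: 25660391 = 73·351512 + 15
79: 25660391 = 79·324815 + 6
83: 25660391 = 83·309161 + 28
89: 25660391 = 89·288319

89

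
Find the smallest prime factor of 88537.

88537 is odd.
Digit sum 31, not divisible by 3.
Ends in 7: not divisible by 5.
7: 88537 = 7·12648 + 1
11: 88537 = 11·8048 + 9
13: 88537 = 13·6810 + 7
17: 88537 = 17·5208 + 1
19: 88537 = 19·4659 + 16
23: 88537 = 23·3849 + 10
29: 88537 = 29·3053

29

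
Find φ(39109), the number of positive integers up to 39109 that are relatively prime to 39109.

Factor: 39109 = 7 · 37 · 151.
φ(39109) = (7−1) · (37−1) · (151−1) = 6 · 36 · 150 = 32400.

32400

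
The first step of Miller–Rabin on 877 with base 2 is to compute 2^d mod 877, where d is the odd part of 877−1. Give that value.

151

877 − 1 = 876 = 2^2 · 219, so d = 219.
2^1 ≡ 2 (mod 877)
2^2 ≡ 2^2 = 4 ≡ 4 (mod 877)
2^4 ≡ 4^2 = 16 ≡ 16 (mod 877)
2^8 ≡ 16^2 = 256 ≡ 256 (mod 877)
2^16 ≡ 256^2 = 65536 ≡ 638 (mod 877)
2^32 ≡ 638^2 = 407044 ≡ 116 (mod 877)
2^64 ≡ 116^2 = 13456 ≡ 301 (mod 877)
2^128 ≡ 301^2 = 90601 ≡ 270 (mod 877)
219 = 128 + 64 + 16 + 8 + 2 + 1 in binary powers of 2.
So 2^219 ≡ 270 · 301 · 638 · 256 · 4 · 2 ≡ 151 (mod 877).
Squaring chain: 151 → 876; reaches −1, so base 2 does not prove 877 composite.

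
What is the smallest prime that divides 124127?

19

124127 is odd.
Digit sum 17, not divisible by 3.
Ends in 7: not divisible by 5.
7: 124127 = 7·17732 + 3
11: 124127 = 11·11284 + 3
13: 124127 = 13·9548 + 3
17: 124127 = 17·7301 + 10
19: 124127 = 19·6533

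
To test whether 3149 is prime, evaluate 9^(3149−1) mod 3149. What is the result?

2493

9^1 ≡ 9 (mod 3149)
9^2 ≡ 9^2 = 81 ≡ 81 (mod 3149)
9^4 ≡ 81^2 = 6561 ≡ 263 (mod 3149)
9^8 ≡ 263^2 = 69169 ≡ 3040 (mod 3149)
9^16 ≡ 3040^2 = 9241600 ≡ 2434 (mod 3149)
9^32 ≡ 2434^2 = 5924356 ≡ 1087 (mod 3149)
9^64 ≡ 1087^2 = 1181569 ≡ 694 (mod 3149)
9^128 ≡ 694^2 = 481636 ≡ 2988 (mod 3149)
9^256 ≡ 2988^2 = 8928144 ≡ 729 (mod 3149)
9^512 ≡ 729^2 = 531441 ≡ 2409 (mod 3149)
9^1024 ≡ 2409^2 = 5803281 ≡ 2823 (mod 3149)
9^2048 ≡ 2823^2 = 7969329 ≡ 2359 (mod 3149)
3148 = 2048 + 1024 + 64 + 8 + 4 in binary powers of 2.
So 9^3148 ≡ 2359 · 2823 · 694 · 3040 · 263 ≡ 2493 (mod 3149).
Since 2493 ≠ 1, base 9 is a Fermat witness: 3149 is composite.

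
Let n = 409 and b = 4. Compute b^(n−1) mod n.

4^1 ≡ 4 (mod 409)
4^2 ≡ 4^2 = 16 ≡ 16 (mod 409)
4^4 ≡ 16^2 = 256 ≡ 256 (mod 409)
4^8 ≡ 256^2 = 65536 ≡ 96 (mod 409)
4^16 ≡ 96^2 = 9216 ≡ 218 (mod 409)
4^32 ≡ 218^2 = 47524 ≡ 80 (mod 409)
4^64 ≡ 80^2 = 6400 ≡ 265 (mod 409)
4^128 ≡ 265^2 = 70225 ≡ 286 (mod 409)
4^256 ≡ 286^2 = 81796 ≡ 405 (mod 409)
408 = 256 + 128 + 16 + 8 in binary powers of 2.
So 4^408 ≡ 405 · 286 · 218 · 96 ≡ 1 (mod 409).
Since the result is 1, base 4 gives no evidence that 409 is composite.

1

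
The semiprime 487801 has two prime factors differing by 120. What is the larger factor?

Since p = q + 120, we have 487801 = q(q + 120), so q² + 120q − 487801 = 0.
Discriminant: 120² + 4·487801 = 14400 + 1951204 = 1965604; √1965604 = 1402.
q = (−120 + 1402)/2 = 641, and p = q + 120 = 761.
Check: 641 · 761 = 487801.

761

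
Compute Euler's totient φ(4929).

Factor: 4929 = 3 · 31 · 53.
φ(4929) = (3−1) · (31−1) · (53−1) = 2 · 30 · 52 = 3120.

3120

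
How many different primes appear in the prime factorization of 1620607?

1620607 = 29^2 · 1927
1927 = 41 · 47
1620607 = 29^2 · 41 · 47, which has 3 distinct prime factors.

3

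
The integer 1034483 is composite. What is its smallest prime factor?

37

1034483 is odd.
Digit sum 23, not divisible by 3.
Ends in 3: not divisible by 5.
7: 1034483 = 7·147783 + 2
11: 1034483 = 11·94043 + 10
13: 1034483 = 13·79575 + 8
17: 1034483 = 17·60851 + 16
19: 1034483 = 19·54446 + 9
23: 1034483 = 23·44977 + 12
29: 1034483 = 29·35671 + 24
31: 1034483 = 31·33370 + 13
37: 1034483 = 37·27959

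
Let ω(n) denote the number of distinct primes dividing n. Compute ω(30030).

6

30030 = 2 · 15015
15015 = 3 · 5005
5005 = 5 · 1001
1001 = 7 · 143
143 = 11 · 13
30030 = 2 · 3 · 5 · 7 · 11 · 13, which has 6 distinct prime factors.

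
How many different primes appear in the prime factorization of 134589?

134589 = 3 · 44863
44863 = 7 · 6409
6409 = 13 · 493
493 = 17 · 29
134589 = 3 · 7 · 13 · 17 · 29, which has 5 distinct prime factors.

5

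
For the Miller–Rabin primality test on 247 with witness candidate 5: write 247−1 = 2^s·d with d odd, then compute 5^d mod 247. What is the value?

247 − 1 = 246 = 2^1 · 123, so d = 123.
5^1 ≡ 5 (mod 247)
5^2 ≡ 5^2 = 25 ≡ 25 (mod 247)
5^4 ≡ 25^2 = 625 ≡ 131 (mod 247)
5^8 ≡ 131^2 = 17161 ≡ 118 (mod 247)
5^16 ≡ 118^2 = 13924 ≡ 92 (mod 247)
5^32 ≡ 92^2 = 8464 ≡ 66 (mod 247)
5^64 ≡ 66^2 = 4356 ≡ 157 (mod 247)
123 = 64 + 32 + 16 + 8 + 2 + 1 in binary powers of 2.
So 5^123 ≡ 157 · 66 · 92 · 118 · 25 · 5 ≡ 216 (mod 247).
Squaring chain: 216; never reaches −1, so base 5 is a Miller–Rabin witness that 247 is composite.

216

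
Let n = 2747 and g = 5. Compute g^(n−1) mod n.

5^1 ≡ 5 (mod 2747)
5^2 ≡ 5^2 = 25 ≡ 25 (mod 2747)
5^4 ≡ 25^2 = 625 ≡ 625 (mod 2747)
5^8 ≡ 625^2 = 390625 ≡ 551 (mod 2747)
5^16 ≡ 551^2 = 303601 ≡ 1431 (mod 2747)
5^32 ≡ 1431^2 = 2047761 ≡ 1246 (mod 2747)
5^64 ≡ 1246^2 = 1552516 ≡ 461 (mod 2747)
5^128 ≡ 461^2 = 212521 ≡ 1002 (mod 2747)
5^256 ≡ 1002^2 = 1004004 ≡ 1349 (mod 2747)
5^512 ≡ 1349^2 = 1819801 ≡ 1287 (mod 2747)
5^1024 ≡ 1287^2 = 1656369 ≡ 2675 (mod 2747)
5^2048 ≡ 2675^2 = 7155625 ≡ 2437 (mod 2747)
2746 = 2048 + 512 + 128 + 32 + 16 + 8 + 2 in binary powers of 2.
So 5^2746 ≡ 2437 · 1287 · 1002 · 1246 · 1431 · 551 · 25 ≡ 332 (mod 2747).
Since 332 ≠ 1, base 5 is a Fermat witness: 2747 is composite.

332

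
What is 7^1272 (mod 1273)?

7^1 ≡ 7 (mod 1273)
7^2 ≡ 7^2 = 49 ≡ 49 (mod 1273)
7^4 ≡ 49^2 = 2401 ≡ 1128 (mod 1273)
7^8 ≡ 1128^2 = 1272384 ≡ 657 (mod 1273)
7^16 ≡ 657^2 = 431649 ≡ 102 (mod 1273)
7^32 ≡ 102^2 = 10404 ≡ 220 (mod 1273)
7^64 ≡ 220^2 = 48400 ≡ 26 (mod 1273)
7^128 ≡ 26^2 = 676 ≡ 676 (mod 1273)
7^256 ≡ 676^2 = 456976 ≡ 1242 (mod 1273)
7^512 ≡ 1242^2 = 1542564 ≡ 961 (mod 1273)
7^1024 ≡ 961^2 = 923521 ≡ 596 (mod 1273)
1272 = 1024 + 128 + 64 + 32 + 16 + 8 in binary powers of 2.
So 7^1272 ≡ 596 · 676 · 26 · 220 · 102 · 657 ≡ 1179 (mod 1273).
Since 1179 ≠ 1, base 7 is a Fermat witness: 1273 is composite.

1179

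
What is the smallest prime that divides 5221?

5221 is odd.
Digit sum 10, not divisible by 3.
Ends in 1: not divisible by 5.
7: 5221 = 7·745 + 6
11: 5221 = 11·474 + 7
13: 5221 = 13·401 + 8
17: 5221 = 17·307 + 2
19: 5221 = 19·274 + 15
23: 5221 = 23·227

23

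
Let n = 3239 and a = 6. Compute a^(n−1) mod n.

6^1 ≡ 6 (mod 3239)
6^2 ≡ 6^2 = 36 ≡ 36 (mod 3239)
6^4 ≡ 36^2 = 1296 ≡ 1296 (mod 3239)
6^8 ≡ 1296^2 = 1679616 ≡ 1814 (mod 3239)
6^16 ≡ 1814^2 = 3290596 ≡ 3011 (mod 3239)
6^32 ≡ 3011^2 = 9066121 ≡ 160 (mod 3239)
6^64 ≡ 160^2 = 25600 ≡ 2927 (mod 3239)
6^128 ≡ 2927^2 = 8567329 ≡ 174 (mod 3239)
6^256 ≡ 174^2 = 30276 ≡ 1125 (mod 3239)
6^512 ≡ 1125^2 = 1265625 ≡ 2415 (mod 3239)
6^1024 ≡ 2415^2 = 5832225 ≡ 2025 (mod 3239)
6^2048 ≡ 2025^2 = 4100625 ≡ 51 (mod 3239)
3238 = 2048 + 1024 + 128 + 32 + 4 + 2 in binary powers of 2.
So 6^3238 ≡ 51 · 2025 · 174 · 160 · 1296 · 36 ≡ 705 (mod 3239).
Since 705 ≠ 1, base 6 is a Fermat witness: 3239 is composite.

705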